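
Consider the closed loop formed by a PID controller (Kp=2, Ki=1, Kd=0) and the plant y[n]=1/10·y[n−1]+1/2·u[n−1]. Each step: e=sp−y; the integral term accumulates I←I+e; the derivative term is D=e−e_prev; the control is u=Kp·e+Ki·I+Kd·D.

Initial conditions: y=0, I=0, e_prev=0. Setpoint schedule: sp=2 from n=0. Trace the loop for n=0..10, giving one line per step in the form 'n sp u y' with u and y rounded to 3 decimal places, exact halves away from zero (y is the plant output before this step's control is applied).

0 2 6.000 0.000
1 2 -1.000 3.000
2 2 7.600 -0.200
3 2 -2.140 3.780
4 2 9.496 -0.692
5 2 -3.924 4.679
6 2 11.916 -1.494
7 2 -6.498 5.809
8 2 15.124 -2.668
9 2 -10.098 7.295
10 2 19.451 -4.320

(exact arithmetic carried between steps; '≈' marks a value shown rounded to 6 d.p. or computed from one; I and e_prev carry over from the previous line; the table rounds u and y to 3 d.p., halves away from zero)
n=0: y=0, sp=2, e=sp−y=2; I=2, D=e−e_prev=2; u=2·2+1·2+0·2=6; next y=1/10·0+1/2·6=3
n=1: y=3, sp=2, e=sp−y=-1; I=1, D=e−e_prev=-3; u=2·(-1)+1·1+0·(-3)=-1; next y=1/10·3+1/2·(-1)=-0.2
n=2: y=-0.2, sp=2, e=sp−y=2.2; I=3.2, D=e−e_prev=3.2; u=2·2.2+1·3.2+0·3.2=7.6; next y=1/10·(-0.2)+1/2·7.6=3.78
n=3: y=3.78, sp=2, e=sp−y=-1.78; I=1.42, D=e−e_prev=-3.98; u=2·(-1.78)+1·1.42+0·(-3.98)=-2.14; next y=1/10·3.78+1/2·(-2.14)=-0.692
n=4: y=-0.692, sp=2, e=sp−y=2.692; I=4.112, D=e−e_prev=4.472; u=2·2.692+1·4.112+0·4.472=9.496; next y=1/10·(-0.692)+1/2·9.496=4.6788
n=5: y=4.6788, sp=2, e=sp−y=-2.6788; I=1.4332, D=e−e_prev=-5.3708; u=2·(-2.6788)+1·1.4332+0·(-5.3708)=-3.9244; next y=1/10·4.6788+1/2·(-3.9244)=-1.49432
n=6: y=-1.49432, sp=2, e=sp−y=3.49432; I=4.92752, D=e−e_prev=6.17312; u=2·3.49432+1·4.92752+0·6.17312=11.91616; next y=1/10·(-1.49432)+1/2·11.91616=5.808648
n=7: y=5.808648, sp=2, e=sp−y=-3.808648; I=1.118872, D=e−e_prev=-7.302968; u=2·(-3.808648)+1·1.118872+0·(-7.302968)=-6.498424; next y=1/10·5.808648+1/2·(-6.498424)≈-2.668347
n=8: y≈-2.668347, sp=2, e=sp−y≈4.668347; I≈5.787219, D=e−e_prev≈8.476995; u=2·4.668347+1·5.787219+0·8.476995≈15.123914; next y=1/10·(-2.668347)+1/2·15.123914≈7.295122
n=9: y≈7.295122, sp=2, e=sp−y≈-5.295122; I≈0.492097, D=e−e_prev≈-9.963469; u=2·(-5.295122)+1·0.492097+0·(-9.963469)≈-10.098147; next y=1/10·7.295122+1/2·(-10.098147)≈-4.319561
n=10: y≈-4.319561, sp=2, e=sp−y≈6.319561; I≈6.811658, D=e−e_prev≈11.614683; u=2·6.319561+1·6.811658+0·11.614683≈19.450781; next y=1/10·(-4.319561)+1/2·19.450781≈9.293434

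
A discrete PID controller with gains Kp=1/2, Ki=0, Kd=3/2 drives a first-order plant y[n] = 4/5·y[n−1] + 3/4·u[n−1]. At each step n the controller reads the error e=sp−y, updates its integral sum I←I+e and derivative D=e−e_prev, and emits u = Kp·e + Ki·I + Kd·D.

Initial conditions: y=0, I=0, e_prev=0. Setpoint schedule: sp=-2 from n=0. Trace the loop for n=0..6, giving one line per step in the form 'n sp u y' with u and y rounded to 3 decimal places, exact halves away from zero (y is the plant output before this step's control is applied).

0 -2 -4.000 0.000
1 -2 5.000 -3.000
2 -2 -8.200 1.350
3 -2 11.165 -5.070
4 -2 -17.241 4.318
5 -2 24.429 -9.476
6 -2 -36.696 10.741

(exact arithmetic carried between steps; '≈' marks a value shown rounded to 6 d.p. or computed from one; I and e_prev carry over from the previous line; the table rounds u and y to 3 d.p., halves away from zero)
n=0: y=0, sp=-2, e=sp−y=-2; I=-2, D=e−e_prev=-2; u=1/2·(-2)+0·(-2)+3/2·(-2)=-4; next y=4/5·0+3/4·(-4)=-3
n=1: y=-3, sp=-2, e=sp−y=1; I=-1, D=e−e_prev=3; u=1/2·1+0·(-1)+3/2·3=5; next y=4/5·(-3)+3/4·5=1.35
n=2: y=1.35, sp=-2, e=sp−y=-3.35; I=-4.35, D=e−e_prev=-4.35; u=1/2·(-3.35)+0·(-4.35)+3/2·(-4.35)=-8.2; next y=4/5·1.35+3/4·(-8.2)=-5.07
n=3: y=-5.07, sp=-2, e=sp−y=3.07; I=-1.28, D=e−e_prev=6.42; u=1/2·3.07+0·(-1.28)+3/2·6.42=11.165; next y=4/5·(-5.07)+3/4·11.165=4.31775
n=4: y=4.31775, sp=-2, e=sp−y=-6.31775; I=-7.59775, D=e−e_prev=-9.38775; u=1/2·(-6.31775)+0·(-7.59775)+3/2·(-9.38775)=-17.2405; next y=4/5·4.31775+3/4·(-17.2405)=-9.476175
n=5: y=-9.476175, sp=-2, e=sp−y=7.476175; I=-0.121575, D=e−e_prev=13.793925; u=1/2·7.476175+0·(-0.121575)+3/2·13.793925=24.428975; next y=4/5·(-9.476175)+3/4·24.428975≈10.740791
n=6: y≈10.740791, sp=-2, e=sp−y≈-12.740791; I≈-12.862366, D=e−e_prev≈-20.216966; u=1/2·(-12.740791)+0·(-12.862366)+3/2·(-20.216966)≈-36.695845; next y=4/5·10.740791+3/4·(-36.695845)≈-18.929251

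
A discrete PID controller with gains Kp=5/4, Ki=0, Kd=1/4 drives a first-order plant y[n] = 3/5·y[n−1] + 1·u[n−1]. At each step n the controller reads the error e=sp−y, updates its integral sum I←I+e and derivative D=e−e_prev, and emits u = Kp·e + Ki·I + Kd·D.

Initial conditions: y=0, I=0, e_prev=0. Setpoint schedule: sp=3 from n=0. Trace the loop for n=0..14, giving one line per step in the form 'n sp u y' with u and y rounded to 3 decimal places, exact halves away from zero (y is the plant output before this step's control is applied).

(exact arithmetic carried between steps; '≈' marks a value shown rounded to 6 d.p. or computed from one; I and e_prev carry over from the previous line; the table rounds u and y to 3 d.p., halves away from zero)
n=0: y=0, sp=3, e=sp−y=3; I=3, D=e−e_prev=3; u=5/4·3+0·3+1/4·3=4.5; next y=3/5·0+1·4.5=4.5
n=1: y=4.5, sp=3, e=sp−y=-1.5; I=1.5, D=e−e_prev=-4.5; u=5/4·(-1.5)+0·1.5+1/4·(-4.5)=-3; next y=3/5·4.5+1·(-3)=-0.3
n=2: y=-0.3, sp=3, e=sp−y=3.3; I=4.8, D=e−e_prev=4.8; u=5/4·3.3+0·4.8+1/4·4.8=5.325; next y=3/5·(-0.3)+1·5.325=5.145
n=3: y=5.145, sp=3, e=sp−y=-2.145; I=2.655, D=e−e_prev=-5.445; u=5/4·(-2.145)+0·2.655+1/4·(-5.445)=-4.0425; next y=3/5·5.145+1·(-4.0425)=-0.9555
n=4: y=-0.9555, sp=3, e=sp−y=3.9555; I=6.6105, D=e−e_prev=6.1005; u=5/4·3.9555+0·6.6105+1/4·6.1005=6.4695; next y=3/5·(-0.9555)+1·6.4695=5.8962
n=5: y=5.8962, sp=3, e=sp−y=-2.8962; I=3.7143, D=e−e_prev=-6.8517; u=5/4·(-2.8962)+0·3.7143+1/4·(-6.8517)=-5.333175; next y=3/5·5.8962+1·(-5.333175)=-1.795455
n=6: y=-1.795455, sp=3, e=sp−y=4.795455; I=8.509755, D=e−e_prev=7.691655; u=5/4·4.795455+0·8.509755+1/4·7.691655≈7.917233; next y=3/5·(-1.795455)+1·7.917233≈6.839960
n=7: y≈6.839960, sp=3, e=sp−y≈-3.839960; I≈4.669796, D=e−e_prev≈-8.635415; u=5/4·(-3.839960)+0·4.669796+1/4·(-8.635415)≈-6.958803; next y=3/5·6.839960+1·(-6.958803)≈-2.854827
n=8: y≈-2.854827, sp=3, e=sp−y≈5.854827; I≈10.524623, D=e−e_prev≈9.694787; u=5/4·5.854827+0·10.524623+1/4·9.694787≈9.742231; next y=3/5·(-2.854827)+1·9.742231≈8.029334
n=9: y≈8.029334, sp=3, e=sp−y≈-5.029334; I≈5.495288, D=e−e_prev≈-10.884162; u=5/4·(-5.029334)+0·5.495288+1/4·(-10.884162)≈-9.007708; next y=3/5·8.029334+1·(-9.007708)≈-4.190108
n=10: y≈-4.190108, sp=3, e=sp−y≈7.190108; I≈12.685396, D=e−e_prev≈12.219442; u=5/4·7.190108+0·12.685396+1/4·12.219442≈12.042495; next y=3/5·(-4.190108)+1·12.042495≈9.528431
n=11: y≈9.528431, sp=3, e=sp−y≈-6.528431; I≈6.156966, D=e−e_prev≈-13.718538; u=5/4·(-6.528431)+0·6.156966+1/4·(-13.718538)≈-11.590173; next y=3/5·9.528431+1·(-11.590173)≈-5.873115
n=12: y≈-5.873115, sp=3, e=sp−y≈8.873115; I≈15.030080, D=e−e_prev≈15.401545; u=5/4·8.873115+0·15.030080+1/4·15.401545≈14.941779; next y=3/5·(-5.873115)+1·14.941779≈11.417911
n=13: y≈11.417911, sp=3, e=sp−y≈-8.417911; I≈6.612169, D=e−e_prev≈-17.291025; u=5/4·(-8.417911)+0·6.612169+1/4·(-17.291025)≈-14.845145; next y=3/5·11.417911+1·(-14.845145)≈-7.994398
n=14: y≈-7.994398, sp=3, e=sp−y≈10.994398; I≈17.606568, D=e−e_prev≈19.412309; u=5/4·10.994398+0·17.606568+1/4·19.412309≈18.596075; next y=3/5·(-7.994398)+1·18.596075≈13.799436

0 3 4.500 0.000
1 3 -3.000 4.500
2 3 5.325 -0.300
3 3 -4.043 5.145
4 3 6.470 -0.956
5 3 -5.333 5.896
6 3 7.917 -1.795
7 3 -6.959 6.840
8 3 9.742 -2.855
9 3 -9.008 8.029
10 3 12.042 -4.190
11 3 -11.590 9.528
12 3 14.942 -5.873
13 3 -14.845 11.418
14 3 18.596 -7.994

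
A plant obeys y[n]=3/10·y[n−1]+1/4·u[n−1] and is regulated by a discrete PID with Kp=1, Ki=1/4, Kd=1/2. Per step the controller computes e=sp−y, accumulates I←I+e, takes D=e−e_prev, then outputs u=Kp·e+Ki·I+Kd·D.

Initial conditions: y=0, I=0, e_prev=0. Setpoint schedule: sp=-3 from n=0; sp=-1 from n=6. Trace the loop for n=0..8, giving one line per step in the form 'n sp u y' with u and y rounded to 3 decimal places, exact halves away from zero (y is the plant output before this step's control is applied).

0 -3 -5.250 0.000
1 -3 -2.203 -1.313
2 -3 -3.925 -0.945
3 -3 -3.695 -1.265
4 -3 -4.221 -1.303
5 -3 -4.414 -1.446
6 -1 -1.215 -1.537
7 -1 -3.478 -0.765
8 -1 -2.566 -1.099

(exact arithmetic carried between steps; '≈' marks a value shown rounded to 6 d.p. or computed from one; I and e_prev carry over from the previous line; the table rounds u and y to 3 d.p., halves away from zero)
n=0: y=0, sp=-3, e=sp−y=-3; I=-3, D=e−e_prev=-3; u=1·(-3)+1/4·(-3)+1/2·(-3)=-5.25; next y=3/10·0+1/4·(-5.25)=-1.3125
n=1: y=-1.3125, sp=-3, e=sp−y=-1.6875; I=-4.6875, D=e−e_prev=1.3125; u=1·(-1.6875)+1/4·(-4.6875)+1/2·1.3125=-2.203125; next y=3/10·(-1.3125)+1/4·(-2.203125)≈-0.944531
n=2: y≈-0.944531, sp=-3, e=sp−y≈-2.055469; I≈-6.742969, D=e−e_prev≈-0.367969; u=1·(-2.055469)+1/4·(-6.742969)+1/2·(-0.367969)≈-3.925195; next y=3/10·(-0.944531)+1/4·(-3.925195)≈-1.264658
n=3: y≈-1.264658, sp=-3, e=sp−y≈-1.735342; I≈-8.478311, D=e−e_prev≈0.320127; u=1·(-1.735342)+1/4·(-8.478311)+1/2·0.320127≈-3.694856; next y=3/10·(-1.264658)+1/4·(-3.694856)≈-1.303111
n=4: y≈-1.303111, sp=-3, e=sp−y≈-1.696889; I≈-10.175199, D=e−e_prev≈0.038453; u=1·(-1.696889)+1/4·(-10.175199)+1/2·0.038453≈-4.221462; next y=3/10·(-1.303111)+1/4·(-4.221462)≈-1.446299
n=5: y≈-1.446299, sp=-3, e=sp−y≈-1.553701; I≈-11.728900, D=e−e_prev≈0.143187; u=1·(-1.553701)+1/4·(-11.728900)+1/2·0.143187≈-4.414332; next y=3/10·(-1.446299)+1/4·(-4.414332)≈-1.537473
n=6: y≈-1.537473, sp=-1, e=sp−y≈0.537473; I≈-11.191427, D=e−e_prev≈2.091174; u=1·0.537473+1/4·(-11.191427)+1/2·2.091174≈-1.214797; next y=3/10·(-1.537473)+1/4·(-1.214797)≈-0.764941
n=7: y≈-0.764941, sp=-1, e=sp−y≈-0.235059; I≈-11.426486, D=e−e_prev≈-0.772532; u=1·(-0.235059)+1/4·(-11.426486)+1/2·(-0.772532)≈-3.477946; next y=3/10·(-0.764941)+1/4·(-3.477946)≈-1.098969
n=8: y≈-1.098969, sp=-1, e=sp−y≈0.098969; I≈-11.327517, D=e−e_prev≈0.334028; u=1·0.098969+1/4·(-11.327517)+1/2·0.334028≈-2.565897; next y=3/10·(-1.098969)+1/4·(-2.565897)≈-0.971165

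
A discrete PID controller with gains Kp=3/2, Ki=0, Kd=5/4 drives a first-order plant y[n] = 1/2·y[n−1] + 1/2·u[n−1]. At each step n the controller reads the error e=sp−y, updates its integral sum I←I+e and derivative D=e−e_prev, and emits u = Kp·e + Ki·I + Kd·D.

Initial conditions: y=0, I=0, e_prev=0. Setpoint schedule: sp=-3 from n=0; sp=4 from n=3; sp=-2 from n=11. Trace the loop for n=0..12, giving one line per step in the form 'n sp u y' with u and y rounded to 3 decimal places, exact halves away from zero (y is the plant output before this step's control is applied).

0 -3 -8.250 0.000
1 -3 6.844 -4.125
2 -3 -13.395 1.359
3 4 32.998 -6.018
4 4 -38.619 13.490
5 4 57.415 -12.565
6 4 -71.376 22.425
7 4 101.338 -24.475
8 4 -130.281 38.432
9 4 180.332 -45.925
10 4 -236.216 67.204
11 -2 305.897 -84.506
12 -2 -413.045 110.695

(exact arithmetic carried between steps; '≈' marks a value shown rounded to 6 d.p. or computed from one; I and e_prev carry over from the previous line; the table rounds u and y to 3 d.p., halves away from zero)
n=0: y=0, sp=-3, e=sp−y=-3; I=-3, D=e−e_prev=-3; u=3/2·(-3)+0·(-3)+5/4·(-3)=-8.25; next y=1/2·0+1/2·(-8.25)=-4.125
n=1: y=-4.125, sp=-3, e=sp−y=1.125; I=-1.875, D=e−e_prev=4.125; u=3/2·1.125+0·(-1.875)+5/4·4.125=6.84375; next y=1/2·(-4.125)+1/2·6.84375=1.359375
n=2: y=1.359375, sp=-3, e=sp−y=-4.359375; I=-6.234375, D=e−e_prev=-5.484375; u=3/2·(-4.359375)+0·(-6.234375)+5/4·(-5.484375)≈-13.394531; next y=1/2·1.359375+1/2·(-13.394531)≈-6.017578
n=3: y≈-6.017578, sp=4, e=sp−y≈10.017578; I≈3.783203, D=e−e_prev≈14.376953; u=3/2·10.017578+0·3.783203+5/4·14.376953≈32.997559; next y=1/2·(-6.017578)+1/2·32.997559≈13.489990
n=4: y≈13.489990, sp=4, e=sp−y≈-9.489990; I≈-5.706787, D=e−e_prev≈-19.507568; u=3/2·(-9.489990)+0·(-5.706787)+5/4·(-19.507568)≈-38.619446; next y=1/2·13.489990+1/2·(-38.619446)≈-12.564728
n=5: y≈-12.564728, sp=4, e=sp−y≈16.564728; I≈10.857941, D=e−e_prev≈26.054718; u=3/2·16.564728+0·10.857941+5/4·26.054718≈57.415489; next y=1/2·(-12.564728)+1/2·57.415489≈22.425381
n=6: y≈22.425381, sp=4, e=sp−y≈-18.425381; I≈-7.567440, D=e−e_prev≈-34.990108; u=3/2·(-18.425381)+0·(-7.567440)+5/4·(-34.990108)≈-71.375707; next y=1/2·22.425381+1/2·(-71.375707)≈-24.475163
n=7: y≈-24.475163, sp=4, e=sp−y≈28.475163; I≈20.907723, D=e−e_prev≈46.900544; u=3/2·28.475163+0·20.907723+5/4·46.900544≈101.338424; next y=1/2·(-24.475163)+1/2·101.338424≈38.431631
n=8: y≈38.431631, sp=4, e=sp−y≈-34.431631; I≈-13.523908, D=e−e_prev≈-62.906794; u=3/2·(-34.431631)+0·(-13.523908)+5/4·(-62.906794)≈-130.280938; next y=1/2·38.431631+1/2·(-130.280938)≈-45.924654
n=9: y≈-45.924654, sp=4, e=sp−y≈49.924654; I≈36.400746, D=e−e_prev≈84.356284; u=3/2·49.924654+0·36.400746+5/4·84.356284≈180.332336; next y=1/2·(-45.924654)+1/2·180.332336≈67.203841
n=10: y≈67.203841, sp=4, e=sp−y≈-63.203841; I≈-26.803095, D=e−e_prev≈-113.128495; u=3/2·(-63.203841)+0·(-26.803095)+5/4·(-113.128495)≈-236.216380; next y=1/2·67.203841+1/2·(-236.216380)≈-84.506269
n=11: y≈-84.506269, sp=-2, e=sp−y≈82.506269; I≈55.703174, D=e−e_prev≈145.710110; u=3/2·82.506269+0·55.703174+5/4·145.710110≈305.897042; next y=1/2·(-84.506269)+1/2·305.897042≈110.695386
n=12: y≈110.695386, sp=-2, e=sp−y≈-112.695386; I≈-56.992212, D=e−e_prev≈-195.201656; u=3/2·(-112.695386)+0·(-56.992212)+5/4·(-195.201656)≈-413.045149; next y=1/2·110.695386+1/2·(-413.045149)≈-151.174881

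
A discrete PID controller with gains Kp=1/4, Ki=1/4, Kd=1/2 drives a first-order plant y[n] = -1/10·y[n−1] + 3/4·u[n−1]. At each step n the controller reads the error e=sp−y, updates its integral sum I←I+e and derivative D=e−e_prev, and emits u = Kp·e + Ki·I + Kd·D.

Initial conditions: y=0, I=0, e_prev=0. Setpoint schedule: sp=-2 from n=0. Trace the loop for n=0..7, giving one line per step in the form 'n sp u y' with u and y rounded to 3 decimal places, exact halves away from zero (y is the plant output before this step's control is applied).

0 -2 -2.000 0.000
1 -2 0.000 -1.500
2 -2 -2.525 0.150
3 -2 -0.179 -1.909
4 -2 -3.197 0.057
5 -2 -0.268 -2.403
6 -2 -3.840 0.039
7 -2 -0.205 -2.884

(exact arithmetic carried between steps; '≈' marks a value shown rounded to 6 d.p. or computed from one; I and e_prev carry over from the previous line; the table rounds u and y to 3 d.p., halves away from zero)
n=0: y=0, sp=-2, e=sp−y=-2; I=-2, D=e−e_prev=-2; u=1/4·(-2)+1/4·(-2)+1/2·(-2)=-2; next y=-1/10·0+3/4·(-2)=-1.5
n=1: y=-1.5, sp=-2, e=sp−y=-0.5; I=-2.5, D=e−e_prev=1.5; u=1/4·(-0.5)+1/4·(-2.5)+1/2·1.5=0; next y=-1/10·(-1.5)+3/4·0=0.15
n=2: y=0.15, sp=-2, e=sp−y=-2.15; I=-4.65, D=e−e_prev=-1.65; u=1/4·(-2.15)+1/4·(-4.65)+1/2·(-1.65)=-2.525; next y=-1/10·0.15+3/4·(-2.525)=-1.90875
n=3: y=-1.90875, sp=-2, e=sp−y=-0.09125; I=-4.74125, D=e−e_prev=2.05875; u=1/4·(-0.09125)+1/4·(-4.74125)+1/2·2.05875=-0.17875; next y=-1/10·(-1.90875)+3/4·(-0.17875)≈0.056813
n=4: y≈0.056813, sp=-2, e=sp−y≈-2.056813; I≈-6.798063, D=e−e_prev≈-1.965563; u=1/4·(-2.056813)+1/4·(-6.798063)+1/2·(-1.965563)≈-3.1965; next y=-1/10·0.056813+3/4·(-3.1965)≈-2.403056
n=5: y≈-2.403056, sp=-2, e=sp−y≈0.403056; I≈-6.395006, D=e−e_prev≈2.459869; u=1/4·0.403056+1/4·(-6.395006)+1/2·2.459869≈-0.268053; next y=-1/10·(-2.403056)+3/4·(-0.268053)≈0.039266
n=6: y≈0.039266, sp=-2, e=sp−y≈-2.039266; I≈-8.434272, D=e−e_prev≈-2.442322; u=1/4·(-2.039266)+1/4·(-8.434272)+1/2·(-2.442322)≈-3.839545; next y=-1/10·0.039266+3/4·(-3.839545)≈-2.883586
n=7: y≈-2.883586, sp=-2, e=sp−y≈0.883586; I≈-7.550686, D=e−e_prev≈2.922851; u=1/4·0.883586+1/4·(-7.550686)+1/2·2.922851≈-0.205349; next y=-1/10·(-2.883586)+3/4·(-0.205349)≈0.134346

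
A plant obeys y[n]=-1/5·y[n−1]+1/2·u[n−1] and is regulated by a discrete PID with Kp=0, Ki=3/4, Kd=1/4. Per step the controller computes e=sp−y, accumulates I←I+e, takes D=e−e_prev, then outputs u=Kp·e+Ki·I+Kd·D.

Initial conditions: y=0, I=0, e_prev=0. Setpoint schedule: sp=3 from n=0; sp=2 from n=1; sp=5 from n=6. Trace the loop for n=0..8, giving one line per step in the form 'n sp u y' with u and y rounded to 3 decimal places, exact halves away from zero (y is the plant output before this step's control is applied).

(exact arithmetic carried between steps; '≈' marks a value shown rounded to 6 d.p. or computed from one; I and e_prev carry over from the previous line; the table rounds u and y to 3 d.p., halves away from zero)
n=0: y=0, sp=3, e=sp−y=3; I=3, D=e−e_prev=3; u=0·3+3/4·3+1/4·3=3; next y=-1/5·0+1/2·3=1.5
n=1: y=1.5, sp=2, e=sp−y=0.5; I=3.5, D=e−e_prev=-2.5; u=0·0.5+3/4·3.5+1/4·(-2.5)=2; next y=-1/5·1.5+1/2·2=0.7
n=2: y=0.7, sp=2, e=sp−y=1.3; I=4.8, D=e−e_prev=0.8; u=0·1.3+3/4·4.8+1/4·0.8=3.8; next y=-1/5·0.7+1/2·3.8=1.76
n=3: y=1.76, sp=2, e=sp−y=0.24; I=5.04, D=e−e_prev=-1.06; u=0·0.24+3/4·5.04+1/4·(-1.06)=3.515; next y=-1/5·1.76+1/2·3.515=1.4055
n=4: y=1.4055, sp=2, e=sp−y=0.5945; I=5.6345, D=e−e_prev=0.3545; u=0·0.5945+3/4·5.6345+1/4·0.3545=4.3145; next y=-1/5·1.4055+1/2·4.3145=1.87615
n=5: y=1.87615, sp=2, e=sp−y=0.12385; I=5.75835, D=e−e_prev=-0.47065; u=0·0.12385+3/4·5.75835+1/4·(-0.47065)=4.2011; next y=-1/5·1.87615+1/2·4.2011=1.72532
n=6: y=1.72532, sp=5, e=sp−y=3.27468; I=9.03303, D=e−e_prev=3.15083; u=0·3.27468+3/4·9.03303+1/4·3.15083=7.56248; next y=-1/5·1.72532+1/2·7.56248=3.436176
n=7: y=3.436176, sp=5, e=sp−y=1.563824; I=10.596854, D=e−e_prev=-1.710856; u=0·1.563824+3/4·10.596854+1/4·(-1.710856)≈7.519927; next y=-1/5·3.436176+1/2·7.519927≈3.072728
n=8: y≈3.072728, sp=5, e=sp−y≈1.927272; I≈12.524126, D=e−e_prev≈0.363448; u=0·1.927272+3/4·12.524126+1/4·0.363448≈9.483956; next y=-1/5·3.072728+1/2·9.483956≈4.127433

0 3 3.000 0.000
1 2 2.000 1.500
2 2 3.800 0.700
3 2 3.515 1.760
4 2 4.315 1.406
5 2 4.201 1.876
6 5 7.562 1.725
7 5 7.520 3.436
8 5 9.484 3.073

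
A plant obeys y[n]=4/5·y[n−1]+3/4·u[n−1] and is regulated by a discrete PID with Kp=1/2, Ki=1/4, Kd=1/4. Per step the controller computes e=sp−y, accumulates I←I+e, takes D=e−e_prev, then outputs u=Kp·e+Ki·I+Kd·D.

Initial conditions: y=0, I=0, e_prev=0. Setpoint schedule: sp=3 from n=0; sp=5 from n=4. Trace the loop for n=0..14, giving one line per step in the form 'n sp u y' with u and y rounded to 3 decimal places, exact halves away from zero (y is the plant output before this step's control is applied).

(exact arithmetic carried between steps; '≈' marks a value shown rounded to 6 d.p. or computed from one; I and e_prev carry over from the previous line; the table rounds u and y to 3 d.p., halves away from zero)
n=0: y=0, sp=3, e=sp−y=3; I=3, D=e−e_prev=3; u=1/2·3+1/4·3+1/4·3=3; next y=4/5·0+3/4·3=2.25
n=1: y=2.25, sp=3, e=sp−y=0.75; I=3.75, D=e−e_prev=-2.25; u=1/2·0.75+1/4·3.75+1/4·(-2.25)=0.75; next y=4/5·2.25+3/4·0.75=2.3625
n=2: y=2.3625, sp=3, e=sp−y=0.6375; I=4.3875, D=e−e_prev=-0.1125; u=1/2·0.6375+1/4·4.3875+1/4·(-0.1125)=1.3875; next y=4/5·2.3625+3/4·1.3875=2.930625
n=3: y=2.930625, sp=3, e=sp−y=0.069375; I=4.456875, D=e−e_prev=-0.568125; u=1/2·0.069375+1/4·4.456875+1/4·(-0.568125)=1.006875; next y=4/5·2.930625+3/4·1.006875≈3.099656
n=4: y≈3.099656, sp=5, e=sp−y≈1.900344; I≈6.357219, D=e−e_prev≈1.830969; u=1/2·1.900344+1/4·6.357219+1/4·1.830969≈2.997219; next y=4/5·3.099656+3/4·2.997219≈4.727639
n=5: y≈4.727639, sp=5, e=sp−y≈0.272361; I≈6.629580, D=e−e_prev≈-1.627983; u=1/2·0.272361+1/4·6.629580+1/4·(-1.627983)≈1.386580; next y=4/5·4.727639+3/4·1.386580≈4.822046
n=6: y≈4.822046, sp=5, e=sp−y≈0.177954; I≈6.807534, D=e−e_prev≈-0.094407; u=1/2·0.177954+1/4·6.807534+1/4·(-0.094407)≈1.767259; next y=4/5·4.822046+3/4·1.767259≈5.183081
n=7: y≈5.183081, sp=5, e=sp−y≈-0.183081; I≈6.624453, D=e−e_prev≈-0.361035; u=1/2·(-0.183081)+1/4·6.624453+1/4·(-0.361035)≈1.474314; next y=4/5·5.183081+3/4·1.474314≈5.252200
n=8: y≈5.252200, sp=5, e=sp−y≈-0.252200; I≈6.372253, D=e−e_prev≈-0.069119; u=1/2·(-0.252200)+1/4·6.372253+1/4·(-0.069119)≈1.449683; next y=4/5·5.252200+3/4·1.449683≈5.289023
n=9: y≈5.289023, sp=5, e=sp−y≈-0.289023; I≈6.083230, D=e−e_prev≈-0.036822; u=1/2·(-0.289023)+1/4·6.083230+1/4·(-0.036822)≈1.367091; next y=4/5·5.289023+3/4·1.367091≈5.256536
n=10: y≈5.256536, sp=5, e=sp−y≈-0.256536; I≈5.826694, D=e−e_prev≈0.032487; u=1/2·(-0.256536)+1/4·5.826694+1/4·0.032487≈1.336527; next y=4/5·5.256536+3/4·1.336527≈5.207624
n=11: y≈5.207624, sp=5, e=sp−y≈-0.207624; I≈5.619070, D=e−e_prev≈0.048912; u=1/2·(-0.207624)+1/4·5.619070+1/4·0.048912≈1.313183; next y=4/5·5.207624+3/4·1.313183≈5.150987
n=12: y≈5.150987, sp=5, e=sp−y≈-0.150987; I≈5.468083, D=e−e_prev≈0.056637; u=1/2·(-0.150987)+1/4·5.468083+1/4·0.056637≈1.305687; next y=4/5·5.150987+3/4·1.305687≈5.100054
n=13: y≈5.100054, sp=5, e=sp−y≈-0.100054; I≈5.368029, D=e−e_prev≈0.050932; u=1/2·(-0.100054)+1/4·5.368029+1/4·0.050932≈1.304713; next y=4/5·5.100054+3/4·1.304713≈5.058578
n=14: y≈5.058578, sp=5, e=sp−y≈-0.058578; I≈5.309450, D=e−e_prev≈0.041476; u=1/2·(-0.058578)+1/4·5.309450+1/4·0.041476≈1.308442; next y=4/5·5.058578+3/4·1.308442≈5.028194

0 3 3.000 0.000
1 3 0.750 2.250
2 3 1.388 2.363
3 3 1.007 2.931
4 5 2.997 3.100
5 5 1.387 4.728
6 5 1.767 4.822
7 5 1.474 5.183
8 5 1.450 5.252
9 5 1.367 5.289
10 5 1.337 5.257
11 5 1.313 5.208
12 5 1.306 5.151
13 5 1.305 5.100
14 5 1.308 5.059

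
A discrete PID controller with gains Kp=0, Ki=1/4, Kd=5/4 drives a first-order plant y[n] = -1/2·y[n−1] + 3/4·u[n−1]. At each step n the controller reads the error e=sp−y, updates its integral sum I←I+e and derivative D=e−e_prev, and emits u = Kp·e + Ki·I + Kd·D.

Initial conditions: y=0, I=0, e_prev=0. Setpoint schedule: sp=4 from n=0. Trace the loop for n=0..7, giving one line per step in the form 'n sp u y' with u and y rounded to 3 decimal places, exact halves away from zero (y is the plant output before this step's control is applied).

(exact arithmetic carried between steps; '≈' marks a value shown rounded to 6 d.p. or computed from one; I and e_prev carry over from the previous line; the table rounds u and y to 3 d.p., halves away from zero)
n=0: y=0, sp=4, e=sp−y=4; I=4, D=e−e_prev=4; u=0·4+1/4·4+5/4·4=6; next y=-1/2·0+3/4·6=4.5
n=1: y=4.5, sp=4, e=sp−y=-0.5; I=3.5, D=e−e_prev=-4.5; u=0·(-0.5)+1/4·3.5+5/4·(-4.5)=-4.75; next y=-1/2·4.5+3/4·(-4.75)=-5.8125
n=2: y=-5.8125, sp=4, e=sp−y=9.8125; I=13.3125, D=e−e_prev=10.3125; u=0·9.8125+1/4·13.3125+5/4·10.3125=16.21875; next y=-1/2·(-5.8125)+3/4·16.21875≈15.070313
n=3: y≈15.070313, sp=4, e=sp−y≈-11.070313; I≈2.242188, D=e−e_prev≈-20.882813; u=0·(-11.070313)+1/4·2.242188+5/4·(-20.882813)≈-25.542969; next y=-1/2·15.070313+3/4·(-25.542969)≈-26.692383
n=4: y≈-26.692383, sp=4, e=sp−y≈30.692383; I≈32.934570, D=e−e_prev≈41.762695; u=0·30.692383+1/4·32.934570+5/4·41.762695≈60.437012; next y=-1/2·(-26.692383)+3/4·60.437012≈58.673950
n=5: y≈58.673950, sp=4, e=sp−y≈-54.673950; I≈-21.739380, D=e−e_prev≈-85.366333; u=0·(-54.673950)+1/4·(-21.739380)+5/4·(-85.366333)≈-112.142761; next y=-1/2·58.673950+3/4·(-112.142761)≈-113.444046
n=6: y≈-113.444046, sp=4, e=sp−y≈117.444046; I≈95.704666, D=e−e_prev≈172.117996; u=0·117.444046+1/4·95.704666+5/4·172.117996≈239.073662; next y=-1/2·(-113.444046)+3/4·239.073662≈236.027269
n=7: y≈236.027269, sp=4, e=sp−y≈-232.027269; I≈-136.322603, D=e−e_prev≈-349.471315; u=0·(-232.027269)+1/4·(-136.322603)+5/4·(-349.471315)≈-470.919795; next y=-1/2·236.027269+3/4·(-470.919795)≈-471.203481

0 4 6.000 0.000
1 4 -4.750 4.500
2 4 16.219 -5.813
3 4 -25.543 15.070
4 4 60.437 -26.692
5 4 -112.143 58.674
6 4 239.074 -113.444
7 4 -470.920 236.027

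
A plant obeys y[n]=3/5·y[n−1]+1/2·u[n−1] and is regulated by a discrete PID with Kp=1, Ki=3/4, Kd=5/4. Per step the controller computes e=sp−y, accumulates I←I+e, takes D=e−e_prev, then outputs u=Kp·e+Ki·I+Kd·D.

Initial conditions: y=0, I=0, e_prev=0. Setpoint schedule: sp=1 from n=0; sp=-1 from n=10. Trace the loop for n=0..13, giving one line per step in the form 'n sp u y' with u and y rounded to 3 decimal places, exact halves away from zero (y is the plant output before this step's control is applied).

0 1 3.000 0.000
1 1 -2.000 1.500
2 1 4.300 -0.100
3 1 -3.445 2.090
4 1 6.151 -0.469
5 1 -5.734 2.794
6 1 8.953 -1.191
7 1 -9.243 3.762
8 1 13.255 -2.364
9 1 -14.600 5.209
10 -1 13.861 -4.174
11 -1 -18.788 4.426
12 -1 21.386 -6.739
13 -1 -28.430 6.650

(exact arithmetic carried between steps; '≈' marks a value shown rounded to 6 d.p. or computed from one; I and e_prev carry over from the previous line; the table rounds u and y to 3 d.p., halves away from zero)
n=0: y=0, sp=1, e=sp−y=1; I=1, D=e−e_prev=1; u=1·1+3/4·1+5/4·1=3; next y=3/5·0+1/2·3=1.5
n=1: y=1.5, sp=1, e=sp−y=-0.5; I=0.5, D=e−e_prev=-1.5; u=1·(-0.5)+3/4·0.5+5/4·(-1.5)=-2; next y=3/5·1.5+1/2·(-2)=-0.1
n=2: y=-0.1, sp=1, e=sp−y=1.1; I=1.6, D=e−e_prev=1.6; u=1·1.1+3/4·1.6+5/4·1.6=4.3; next y=3/5·(-0.1)+1/2·4.3=2.09
n=3: y=2.09, sp=1, e=sp−y=-1.09; I=0.51, D=e−e_prev=-2.19; u=1·(-1.09)+3/4·0.51+5/4·(-2.19)=-3.445; next y=3/5·2.09+1/2·(-3.445)=-0.4685
n=4: y=-0.4685, sp=1, e=sp−y=1.4685; I=1.9785, D=e−e_prev=2.5585; u=1·1.4685+3/4·1.9785+5/4·2.5585=6.1505; next y=3/5·(-0.4685)+1/2·6.1505=2.79415
n=5: y=2.79415, sp=1, e=sp−y=-1.79415; I=0.18435, D=e−e_prev=-3.26265; u=1·(-1.79415)+3/4·0.18435+5/4·(-3.26265)=-5.7342; next y=3/5·2.79415+1/2·(-5.7342)=-1.19061
n=6: y=-1.19061, sp=1, e=sp−y=2.19061; I=2.37496, D=e−e_prev=3.98476; u=1·2.19061+3/4·2.37496+5/4·3.98476=8.95278; next y=3/5·(-1.19061)+1/2·8.95278=3.762024
n=7: y=3.762024, sp=1, e=sp−y=-2.762024; I=-0.387064, D=e−e_prev=-4.952634; u=1·(-2.762024)+3/4·(-0.387064)+5/4·(-4.952634)≈-9.243115; next y=3/5·3.762024+1/2·(-9.243115)≈-2.364343
n=8: y≈-2.364343, sp=1, e=sp−y≈3.364343; I≈2.977279, D=e−e_prev≈6.126367; u=1·3.364343+3/4·2.977279+5/4·6.126367≈13.255261; next y=3/5·(-2.364343)+1/2·13.255261≈5.209025
n=9: y≈5.209025, sp=1, e=sp−y≈-4.209025; I≈-1.231746, D=e−e_prev≈-7.573367; u=1·(-4.209025)+3/4·(-1.231746)+5/4·(-7.573367)≈-14.599543; next y=3/5·5.209025+1/2·(-14.599543)≈-4.174357
n=10: y≈-4.174357, sp=-1, e=sp−y≈3.174357; I≈1.942611, D=e−e_prev≈7.383381; u=1·3.174357+3/4·1.942611+5/4·7.383381≈13.860542; next y=3/5·(-4.174357)+1/2·13.860542≈4.425657
n=11: y≈4.425657, sp=-1, e=sp−y≈-5.425657; I≈-3.483046, D=e−e_prev≈-8.600014; u=1·(-5.425657)+3/4·(-3.483046)+5/4·(-8.600014)≈-18.787958; next y=3/5·4.425657+1/2·(-18.787958)≈-6.738585
n=12: y≈-6.738585, sp=-1, e=sp−y≈5.738585; I≈2.255539, D=e−e_prev≈11.164242; u=1·5.738585+3/4·2.255539+5/4·11.164242≈21.385542; next y=3/5·(-6.738585)+1/2·21.385542≈6.649620
n=13: y≈6.649620, sp=-1, e=sp−y≈-7.649620; I≈-5.394081, D=e−e_prev≈-13.388205; u=1·(-7.649620)+3/4·(-5.394081)+5/4·(-13.388205)≈-28.430436; next y=3/5·6.649620+1/2·(-28.430436)≈-10.225446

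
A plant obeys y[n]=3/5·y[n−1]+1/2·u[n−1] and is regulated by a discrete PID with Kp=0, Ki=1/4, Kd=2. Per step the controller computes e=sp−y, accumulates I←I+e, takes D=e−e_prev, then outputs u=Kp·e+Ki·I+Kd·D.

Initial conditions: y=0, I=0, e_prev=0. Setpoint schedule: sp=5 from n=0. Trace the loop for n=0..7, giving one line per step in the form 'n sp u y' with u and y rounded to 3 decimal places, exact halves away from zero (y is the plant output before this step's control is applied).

0 5 11.250 0.000
1 5 -10.156 5.625
2 5 17.426 -1.703
3 5 -16.692 7.691
4 5 27.124 -3.731
5 5 -27.410 11.323
6 5 42.145 -6.911
7 5 -44.979 16.926

(exact arithmetic carried between steps; '≈' marks a value shown rounded to 6 d.p. or computed from one; I and e_prev carry over from the previous line; the table rounds u and y to 3 d.p., halves away from zero)
n=0: y=0, sp=5, e=sp−y=5; I=5, D=e−e_prev=5; u=0·5+1/4·5+2·5=11.25; next y=3/5·0+1/2·11.25=5.625
n=1: y=5.625, sp=5, e=sp−y=-0.625; I=4.375, D=e−e_prev=-5.625; u=0·(-0.625)+1/4·4.375+2·(-5.625)=-10.15625; next y=3/5·5.625+1/2·(-10.15625)=-1.703125
n=2: y=-1.703125, sp=5, e=sp−y=6.703125; I=11.078125, D=e−e_prev=7.328125; u=0·6.703125+1/4·11.078125+2·7.328125≈17.425781; next y=3/5·(-1.703125)+1/2·17.425781≈7.691016
n=3: y≈7.691016, sp=5, e=sp−y≈-2.691016; I≈8.387109, D=e−e_prev≈-9.394141; u=0·(-2.691016)+1/4·8.387109+2·(-9.394141)≈-16.691504; next y=3/5·7.691016+1/2·(-16.691504)≈-3.731143
n=4: y≈-3.731143, sp=5, e=sp−y≈8.731143; I≈17.118252, D=e−e_prev≈11.422158; u=0·8.731143+1/4·17.118252+2·11.422158≈27.123879; next y=3/5·(-3.731143)+1/2·27.123879≈11.323254
n=5: y≈11.323254, sp=5, e=sp−y≈-6.323254; I≈10.794998, D=e−e_prev≈-15.054397; u=0·(-6.323254)+1/4·10.794998+2·(-15.054397)≈-27.410044; next y=3/5·11.323254+1/2·(-27.410044)≈-6.911070
n=6: y≈-6.911070, sp=5, e=sp−y≈11.911070; I≈22.706067, D=e−e_prev≈18.234324; u=0·11.911070+1/4·22.706067+2·18.234324≈42.145164; next y=3/5·(-6.911070)+1/2·42.145164≈16.925940
n=7: y≈16.925940, sp=5, e=sp−y≈-11.925940; I≈10.780127, D=e−e_prev≈-23.837010; u=0·(-11.925940)+1/4·10.780127+2·(-23.837010)≈-44.978988; next y=3/5·16.925940+1/2·(-44.978988)≈-12.333930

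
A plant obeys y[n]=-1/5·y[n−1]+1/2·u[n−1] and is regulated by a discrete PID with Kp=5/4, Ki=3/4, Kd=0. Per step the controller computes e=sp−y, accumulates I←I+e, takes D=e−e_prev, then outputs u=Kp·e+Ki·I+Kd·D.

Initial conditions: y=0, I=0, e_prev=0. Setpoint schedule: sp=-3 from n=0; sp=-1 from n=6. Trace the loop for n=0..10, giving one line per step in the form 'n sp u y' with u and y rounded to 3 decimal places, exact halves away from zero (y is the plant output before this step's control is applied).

0 -3 -6.000 0.000
1 -3 -2.250 -3.000
2 -3 -7.200 -0.525
3 -3 -3.116 -3.495
4 -3 -8.017 -0.859
5 -3 -3.668 -3.837
6 -1 -4.580 -1.066
7 -1 -2.510 -2.077
8 -1 -4.177 -0.839
9 -1 -2.135 -1.921
10 -1 -3.919 -0.683

(exact arithmetic carried between steps; '≈' marks a value shown rounded to 6 d.p. or computed from one; I and e_prev carry over from the previous line; the table rounds u and y to 3 d.p., halves away from zero)
n=0: y=0, sp=-3, e=sp−y=-3; I=-3, D=e−e_prev=-3; u=5/4·(-3)+3/4·(-3)+0·(-3)=-6; next y=-1/5·0+1/2·(-6)=-3
n=1: y=-3, sp=-3, e=sp−y=0; I=-3, D=e−e_prev=3; u=5/4·0+3/4·(-3)+0·3=-2.25; next y=-1/5·(-3)+1/2·(-2.25)=-0.525
n=2: y=-0.525, sp=-3, e=sp−y=-2.475; I=-5.475, D=e−e_prev=-2.475; u=5/4·(-2.475)+3/4·(-5.475)+0·(-2.475)=-7.2; next y=-1/5·(-0.525)+1/2·(-7.2)=-3.495
n=3: y=-3.495, sp=-3, e=sp−y=0.495; I=-4.98, D=e−e_prev=2.97; u=5/4·0.495+3/4·(-4.98)+0·2.97=-3.11625; next y=-1/5·(-3.495)+1/2·(-3.11625)=-0.859125
n=4: y=-0.859125, sp=-3, e=sp−y=-2.140875; I=-7.120875, D=e−e_prev=-2.635875; u=5/4·(-2.140875)+3/4·(-7.120875)+0·(-2.635875)=-8.01675; next y=-1/5·(-0.859125)+1/2·(-8.01675)=-3.83655
n=5: y=-3.83655, sp=-3, e=sp−y=0.83655; I=-6.284325, D=e−e_prev=2.977425; u=5/4·0.83655+3/4·(-6.284325)+0·2.977425≈-3.667556; next y=-1/5·(-3.83655)+1/2·(-3.667556)≈-1.066468
n=6: y≈-1.066468, sp=-1, e=sp−y≈0.066468; I≈-6.217857, D=e−e_prev≈-0.770082; u=5/4·0.066468+3/4·(-6.217857)+0·(-0.770082)≈-4.580308; next y=-1/5·(-1.066468)+1/2·(-4.580308)≈-2.076860
n=7: y≈-2.076860, sp=-1, e=sp−y≈1.076860; I≈-5.140997, D=e−e_prev≈1.010392; u=5/4·1.076860+3/4·(-5.140997)+0·1.010392≈-2.509672; next y=-1/5·(-2.076860)+1/2·(-2.509672)≈-0.839464
n=8: y≈-0.839464, sp=-1, e=sp−y≈-0.160536; I≈-5.301533, D=e−e_prev≈-1.237396; u=5/4·(-0.160536)+3/4·(-5.301533)+0·(-1.237396)≈-4.176819; next y=-1/5·(-0.839464)+1/2·(-4.176819)≈-1.920517
n=9: y≈-1.920517, sp=-1, e=sp−y≈0.920517; I≈-4.381016, D=e−e_prev≈1.081053; u=5/4·0.920517+3/4·(-4.381016)+0·1.081053≈-2.135116; next y=-1/5·(-1.920517)+1/2·(-2.135116)≈-0.683455
n=10: y≈-0.683455, sp=-1, e=sp−y≈-0.316545; I≈-4.697561, D=e−e_prev≈-1.237062; u=5/4·(-0.316545)+3/4·(-4.697561)+0·(-1.237062)≈-3.918853; next y=-1/5·(-0.683455)+1/2·(-3.918853)≈-1.822735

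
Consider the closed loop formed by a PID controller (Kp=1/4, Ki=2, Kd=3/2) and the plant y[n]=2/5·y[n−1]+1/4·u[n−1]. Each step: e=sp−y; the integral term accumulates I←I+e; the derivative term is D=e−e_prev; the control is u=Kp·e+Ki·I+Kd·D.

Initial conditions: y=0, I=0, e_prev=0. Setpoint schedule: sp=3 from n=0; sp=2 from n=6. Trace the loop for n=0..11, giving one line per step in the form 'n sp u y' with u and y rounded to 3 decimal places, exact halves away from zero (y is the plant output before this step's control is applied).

(exact arithmetic carried between steps; '≈' marks a value shown rounded to 6 d.p. or computed from one; I and e_prev carry over from the previous line; the table rounds u and y to 3 d.p., halves away from zero)
n=0: y=0, sp=3, e=sp−y=3; I=3, D=e−e_prev=3; u=1/4·3+2·3+3/2·3=11.25; next y=2/5·0+1/4·11.25=2.8125
n=1: y=2.8125, sp=3, e=sp−y=0.1875; I=3.1875, D=e−e_prev=-2.8125; u=1/4·0.1875+2·3.1875+3/2·(-2.8125)=2.203125; next y=2/5·2.8125+1/4·2.203125≈1.675781
n=2: y≈1.675781, sp=3, e=sp−y≈1.324219; I≈4.511719, D=e−e_prev≈1.136719; u=1/4·1.324219+2·4.511719+3/2·1.136719≈11.059570; next y=2/5·1.675781+1/4·11.059570≈3.435205
n=3: y≈3.435205, sp=3, e=sp−y≈-0.435205; I≈4.076514, D=e−e_prev≈-1.759424; u=1/4·(-0.435205)+2·4.076514+3/2·(-1.759424)≈5.405090; next y=2/5·3.435205+1/4·5.405090≈2.725355
n=4: y≈2.725355, sp=3, e=sp−y≈0.274645; I≈4.351159, D=e−e_prev≈0.709850; u=1/4·0.274645+2·4.351159+3/2·0.709850≈9.835755; next y=2/5·2.725355+1/4·9.835755≈3.549081
n=5: y≈3.549081, sp=3, e=sp−y≈-0.549081; I≈3.802078, D=e−e_prev≈-0.823726; u=1/4·(-0.549081)+2·3.802078+3/2·(-0.823726)≈6.231298; next y=2/5·3.549081+1/4·6.231298≈2.977457
n=6: y≈2.977457, sp=2, e=sp−y≈-0.977457; I≈2.824622, D=e−e_prev≈-0.428376; u=1/4·(-0.977457)+2·2.824622+3/2·(-0.428376)≈4.762315; next y=2/5·2.977457+1/4·4.762315≈2.381561
n=7: y≈2.381561, sp=2, e=sp−y≈-0.381561; I≈2.443060, D=e−e_prev≈0.595895; u=1/4·(-0.381561)+2·2.443060+3/2·0.595895≈5.684573; next y=2/5·2.381561+1/4·5.684573≈2.373768
n=8: y≈2.373768, sp=2, e=sp−y≈-0.373768; I≈2.069292, D=e−e_prev≈0.007794; u=1/4·(-0.373768)+2·2.069292+3/2·0.007794≈4.056833; next y=2/5·2.373768+1/4·4.056833≈1.963715
n=9: y≈1.963715, sp=2, e=sp−y≈0.036285; I≈2.105577, D=e−e_prev≈0.410052; u=1/4·0.036285+2·2.105577+3/2·0.410052≈4.835304; next y=2/5·1.963715+1/4·4.835304≈1.994312
n=10: y≈1.994312, sp=2, e=sp−y≈0.005688; I≈2.111265, D=e−e_prev≈-0.030597; u=1/4·0.005688+2·2.111265+3/2·(-0.030597)≈4.178057; next y=2/5·1.994312+1/4·4.178057≈1.842239
n=11: y≈1.842239, sp=2, e=sp−y≈0.157761; I≈2.269026, D=e−e_prev≈0.152073; u=1/4·0.157761+2·2.269026+3/2·0.152073≈4.805601; next y=2/5·1.842239+1/4·4.805601≈1.938296

0 3 11.250 0.000
1 3 2.203 2.813
2 3 11.060 1.676
3 3 5.405 3.435
4 3 9.836 2.725
5 3 6.231 3.549
6 2 4.762 2.977
7 2 5.685 2.382
8 2 4.057 2.374
9 2 4.835 1.964
10 2 4.178 1.994
11 2 4.806 1.842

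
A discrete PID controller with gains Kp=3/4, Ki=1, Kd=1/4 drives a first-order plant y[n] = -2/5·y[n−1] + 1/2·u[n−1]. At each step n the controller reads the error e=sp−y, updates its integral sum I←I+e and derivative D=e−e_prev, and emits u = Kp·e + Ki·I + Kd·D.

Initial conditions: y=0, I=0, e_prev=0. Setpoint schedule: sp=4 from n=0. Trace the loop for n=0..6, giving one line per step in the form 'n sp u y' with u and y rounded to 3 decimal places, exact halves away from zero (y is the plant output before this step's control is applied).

0 4 8.000 0.000
1 4 3.000 4.000
2 4 12.200 -0.100
3 4 2.795 6.140
4 4 16.612 -1.059
5 4 0.295 8.729
6 4 22.160 -3.344

(exact arithmetic carried between steps; '≈' marks a value shown rounded to 6 d.p. or computed from one; I and e_prev carry over from the previous line; the table rounds u and y to 3 d.p., halves away from zero)
n=0: y=0, sp=4, e=sp−y=4; I=4, D=e−e_prev=4; u=3/4·4+1·4+1/4·4=8; next y=-2/5·0+1/2·8=4
n=1: y=4, sp=4, e=sp−y=0; I=4, D=e−e_prev=-4; u=3/4·0+1·4+1/4·(-4)=3; next y=-2/5·4+1/2·3=-0.1
n=2: y=-0.1, sp=4, e=sp−y=4.1; I=8.1, D=e−e_prev=4.1; u=3/4·4.1+1·8.1+1/4·4.1=12.2; next y=-2/5·(-0.1)+1/2·12.2=6.14
n=3: y=6.14, sp=4, e=sp−y=-2.14; I=5.96, D=e−e_prev=-6.24; u=3/4·(-2.14)+1·5.96+1/4·(-6.24)=2.795; next y=-2/5·6.14+1/2·2.795=-1.0585
n=4: y=-1.0585, sp=4, e=sp−y=5.0585; I=11.0185, D=e−e_prev=7.1985; u=3/4·5.0585+1·11.0185+1/4·7.1985=16.612; next y=-2/5·(-1.0585)+1/2·16.612=8.7294
n=5: y=8.7294, sp=4, e=sp−y=-4.7294; I=6.2891, D=e−e_prev=-9.7879; u=3/4·(-4.7294)+1·6.2891+1/4·(-9.7879)=0.295075; next y=-2/5·8.7294+1/2·0.295075≈-3.344223
n=6: y≈-3.344223, sp=4, e=sp−y≈7.344223; I≈13.633323, D=e−e_prev≈12.073623; u=3/4·7.344223+1·13.633323+1/4·12.073623≈22.159895; next y=-2/5·(-3.344223)+1/2·22.159895≈12.417637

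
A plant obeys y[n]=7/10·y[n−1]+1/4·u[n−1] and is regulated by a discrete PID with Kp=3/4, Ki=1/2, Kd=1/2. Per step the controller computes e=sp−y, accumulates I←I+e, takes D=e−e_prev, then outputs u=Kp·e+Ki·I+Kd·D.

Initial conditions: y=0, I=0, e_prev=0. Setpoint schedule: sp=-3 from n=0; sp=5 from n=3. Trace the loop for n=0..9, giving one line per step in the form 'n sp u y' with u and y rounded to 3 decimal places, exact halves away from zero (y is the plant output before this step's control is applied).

(exact arithmetic carried between steps; '≈' marks a value shown rounded to 6 d.p. or computed from one; I and e_prev carry over from the previous line; the table rounds u and y to 3 d.p., halves away from zero)
n=0: y=0, sp=-3, e=sp−y=-3; I=-3, D=e−e_prev=-3; u=3/4·(-3)+1/2·(-3)+1/2·(-3)=-5.25; next y=7/10·0+1/4·(-5.25)=-1.3125
n=1: y=-1.3125, sp=-3, e=sp−y=-1.6875; I=-4.6875, D=e−e_prev=1.3125; u=3/4·(-1.6875)+1/2·(-4.6875)+1/2·1.3125=-2.953125; next y=7/10·(-1.3125)+1/4·(-2.953125)≈-1.657031
n=2: y≈-1.657031, sp=-3, e=sp−y≈-1.342969; I≈-6.030469, D=e−e_prev≈0.344531; u=3/4·(-1.342969)+1/2·(-6.030469)+1/2·0.344531≈-3.850195; next y=7/10·(-1.657031)+1/4·(-3.850195)≈-2.122471
n=3: y≈-2.122471, sp=5, e=sp−y≈7.122471; I≈1.092002, D=e−e_prev≈8.465439; u=3/4·7.122471+1/2·1.092002+1/2·8.465439≈10.120574; next y=7/10·(-2.122471)+1/4·10.120574≈1.044414
n=4: y≈1.044414, sp=5, e=sp−y≈3.955586; I≈5.047588, D=e−e_prev≈-3.166885; u=3/4·3.955586+1/2·5.047588+1/2·(-3.166885)≈3.907041; next y=7/10·1.044414+1/4·3.907041≈1.707850
n=5: y≈1.707850, sp=5, e=sp−y≈3.292150; I≈8.339738, D=e−e_prev≈-0.663436; u=3/4·3.292150+1/2·8.339738+1/2·(-0.663436)≈6.307263; next y=7/10·1.707850+1/4·6.307263≈2.772311
n=6: y≈2.772311, sp=5, e=sp−y≈2.227689; I≈10.567427, D=e−e_prev≈-1.064461; u=3/4·2.227689+1/2·10.567427+1/2·(-1.064461)≈6.422250; next y=7/10·2.772311+1/4·6.422250≈3.546180
n=7: y≈3.546180, sp=5, e=sp−y≈1.453820; I≈12.021247, D=e−e_prev≈-0.773869; u=3/4·1.453820+1/2·12.021247+1/2·(-0.773869)≈6.714054; next y=7/10·3.546180+1/4·6.714054≈4.160840
n=8: y≈4.160840, sp=5, e=sp−y≈0.839160; I≈12.860407, D=e−e_prev≈-0.614659; u=3/4·0.839160+1/2·12.860407+1/2·(-0.614659)≈6.752244; next y=7/10·4.160840+1/4·6.752244≈4.600649
n=9: y≈4.600649, sp=5, e=sp−y≈0.399351; I≈13.259759, D=e−e_prev≈-0.439809; u=3/4·0.399351+1/2·13.259759+1/2·(-0.439809)≈6.709488; next y=7/10·4.600649+1/4·6.709488≈4.897826

0 -3 -5.250 0.000
1 -3 -2.953 -1.313
2 -3 -3.850 -1.657
3 5 10.121 -2.122
4 5 3.907 1.044
5 5 6.307 1.708
6 5 6.422 2.772
7 5 6.714 3.546
8 5 6.752 4.161
9 5 6.709 4.601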